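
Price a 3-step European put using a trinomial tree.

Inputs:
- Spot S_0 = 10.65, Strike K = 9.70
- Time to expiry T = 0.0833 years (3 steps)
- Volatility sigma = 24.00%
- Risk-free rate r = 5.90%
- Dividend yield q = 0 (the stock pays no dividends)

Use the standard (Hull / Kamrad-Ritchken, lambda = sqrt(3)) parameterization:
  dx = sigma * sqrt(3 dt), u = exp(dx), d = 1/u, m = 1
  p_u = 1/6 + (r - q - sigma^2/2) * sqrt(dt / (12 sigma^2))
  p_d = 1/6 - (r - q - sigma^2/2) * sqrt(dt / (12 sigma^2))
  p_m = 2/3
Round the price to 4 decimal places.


dt = T/N = 0.027767; dx = sigma*sqrt(3*dt) = 0.069268
u = exp(dx) = 1.071724; d = 1/u = 0.933076
p_u = 0.172720, p_m = 0.666667, p_d = 0.160614
Discount per step: exp(-r*dt) = 0.998363
Stock lattice S(k, j) with j the centered position index:
  k=0: S(0,+0) = 10.6500
  k=1: S(1,-1) = 9.9373; S(1,+0) = 10.6500; S(1,+1) = 11.4139
  k=2: S(2,-2) = 9.2722; S(2,-1) = 9.9373; S(2,+0) = 10.6500; S(2,+1) = 11.4139; S(2,+2) = 12.2325
  k=3: S(3,-3) = 8.6517; S(3,-2) = 9.2722; S(3,-1) = 9.9373; S(3,+0) = 10.6500; S(3,+1) = 11.4139; S(3,+2) = 12.2325; S(3,+3) = 13.1099
Terminal payoffs V(N, j) = max(K - S_T, 0):
  V(3,-3) = 1.048304; V(3,-2) = 0.427773; V(3,-1) = 0.000000; V(3,+0) = 0.000000; V(3,+1) = 0.000000; V(3,+2) = 0.000000; V(3,+3) = 0.000000
Backward induction: V(k, j) = exp(-r*dt) * [p_u * V(k+1, j+1) + p_m * V(k+1, j) + p_d * V(k+1, j-1)]
  V(2,-2) = exp(-r*dt) * [p_u*0.000000 + p_m*0.427773 + p_d*1.048304] = 0.452812
  V(2,-1) = exp(-r*dt) * [p_u*0.000000 + p_m*0.000000 + p_d*0.427773] = 0.068594
  V(2,+0) = exp(-r*dt) * [p_u*0.000000 + p_m*0.000000 + p_d*0.000000] = 0.000000
  V(2,+1) = exp(-r*dt) * [p_u*0.000000 + p_m*0.000000 + p_d*0.000000] = 0.000000
  V(2,+2) = exp(-r*dt) * [p_u*0.000000 + p_m*0.000000 + p_d*0.000000] = 0.000000
  V(1,-1) = exp(-r*dt) * [p_u*0.000000 + p_m*0.068594 + p_d*0.452812] = 0.118263
  V(1,+0) = exp(-r*dt) * [p_u*0.000000 + p_m*0.000000 + p_d*0.068594] = 0.010999
  V(1,+1) = exp(-r*dt) * [p_u*0.000000 + p_m*0.000000 + p_d*0.000000] = 0.000000
  V(0,+0) = exp(-r*dt) * [p_u*0.000000 + p_m*0.010999 + p_d*0.118263] = 0.026284

Answer: Price = V(0,0) = 0.0263


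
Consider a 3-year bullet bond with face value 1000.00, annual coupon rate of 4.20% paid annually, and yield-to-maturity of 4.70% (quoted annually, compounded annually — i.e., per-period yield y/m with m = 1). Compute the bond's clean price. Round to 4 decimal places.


Coupon per period c = face * coupon_rate / m = 42.000000
Periods per year m = 1; per-period yield y/m = 0.047000
Number of cashflows N = 3
Cashflows (t years, CF_t, discount factor 1/(1+y/m)^(m*t), PV):
  t = 1.0000: CF_t = 42.000000, DF = 0.955110, PV = 40.114613
  t = 2.0000: CF_t = 42.000000, DF = 0.912235, PV = 38.313862
  t = 3.0000: CF_t = 1042.000000, DF = 0.871284, PV = 907.878380
Price P = sum_t PV_t = 986.306855

Answer: Price = 986.3069


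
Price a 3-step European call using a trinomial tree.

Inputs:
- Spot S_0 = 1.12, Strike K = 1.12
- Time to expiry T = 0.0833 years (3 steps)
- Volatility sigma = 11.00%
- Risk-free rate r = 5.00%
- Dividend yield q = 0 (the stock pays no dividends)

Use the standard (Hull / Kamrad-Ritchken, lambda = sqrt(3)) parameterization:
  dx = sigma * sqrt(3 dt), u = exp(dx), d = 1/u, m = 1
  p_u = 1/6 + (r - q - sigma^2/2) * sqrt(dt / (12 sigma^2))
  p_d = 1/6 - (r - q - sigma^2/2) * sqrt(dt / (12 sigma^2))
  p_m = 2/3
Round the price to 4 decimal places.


Answer: Price = V(0,0) = 0.0152

Derivation:
dt = T/N = 0.027767; dx = sigma*sqrt(3*dt) = 0.031748
u = exp(dx) = 1.032257; d = 1/u = 0.968751
p_u = 0.185886, p_m = 0.666667, p_d = 0.147447
Discount per step: exp(-r*dt) = 0.998613
Stock lattice S(k, j) with j the centered position index:
  k=0: S(0,+0) = 1.1200
  k=1: S(1,-1) = 1.0850; S(1,+0) = 1.1200; S(1,+1) = 1.1561
  k=2: S(2,-2) = 1.0511; S(2,-1) = 1.0850; S(2,+0) = 1.1200; S(2,+1) = 1.1561; S(2,+2) = 1.1934
  k=3: S(3,-3) = 1.0182; S(3,-2) = 1.0511; S(3,-1) = 1.0850; S(3,+0) = 1.1200; S(3,+1) = 1.1561; S(3,+2) = 1.1934; S(3,+3) = 1.2319
Terminal payoffs V(N, j) = max(S_T - K, 0):
  V(3,-3) = 0.000000; V(3,-2) = 0.000000; V(3,-1) = 0.000000; V(3,+0) = 0.000000; V(3,+1) = 0.036128; V(3,+2) = 0.073422; V(3,+3) = 0.111918
Backward induction: V(k, j) = exp(-r*dt) * [p_u * V(k+1, j+1) + p_m * V(k+1, j) + p_d * V(k+1, j-1)]
  V(2,-2) = exp(-r*dt) * [p_u*0.000000 + p_m*0.000000 + p_d*0.000000] = 0.000000
  V(2,-1) = exp(-r*dt) * [p_u*0.000000 + p_m*0.000000 + p_d*0.000000] = 0.000000
  V(2,+0) = exp(-r*dt) * [p_u*0.036128 + p_m*0.000000 + p_d*0.000000] = 0.006706
  V(2,+1) = exp(-r*dt) * [p_u*0.073422 + p_m*0.036128 + p_d*0.000000] = 0.037681
  V(2,+2) = exp(-r*dt) * [p_u*0.111918 + p_m*0.073422 + p_d*0.036128] = 0.074975
  V(1,-1) = exp(-r*dt) * [p_u*0.006706 + p_m*0.000000 + p_d*0.000000] = 0.001245
  V(1,+0) = exp(-r*dt) * [p_u*0.037681 + p_m*0.006706 + p_d*0.000000] = 0.011459
  V(1,+1) = exp(-r*dt) * [p_u*0.074975 + p_m*0.037681 + p_d*0.006706] = 0.039991
  V(0,+0) = exp(-r*dt) * [p_u*0.039991 + p_m*0.011459 + p_d*0.001245] = 0.015236


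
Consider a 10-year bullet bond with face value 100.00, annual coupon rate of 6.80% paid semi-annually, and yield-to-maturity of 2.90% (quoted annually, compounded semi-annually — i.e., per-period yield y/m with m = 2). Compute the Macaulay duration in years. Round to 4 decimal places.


Coupon per period c = face * coupon_rate / m = 3.400000
Periods per year m = 2; per-period yield y/m = 0.014500
Number of cashflows N = 20
Cashflows (t years, CF_t, discount factor 1/(1+y/m)^(m*t), PV):
  t = 0.5000: CF_t = 3.400000, DF = 0.985707, PV = 3.351405
  t = 1.0000: CF_t = 3.400000, DF = 0.971619, PV = 3.303504
  t = 1.5000: CF_t = 3.400000, DF = 0.957732, PV = 3.256288
  t = 2.0000: CF_t = 3.400000, DF = 0.944043, PV = 3.209746
  t = 2.5000: CF_t = 3.400000, DF = 0.930550, PV = 3.163870
  t = 3.0000: CF_t = 3.400000, DF = 0.917250, PV = 3.118650
  t = 3.5000: CF_t = 3.400000, DF = 0.904140, PV = 3.074076
  t = 4.0000: CF_t = 3.400000, DF = 0.891217, PV = 3.030139
  t = 4.5000: CF_t = 3.400000, DF = 0.878479, PV = 2.986830
  t = 5.0000: CF_t = 3.400000, DF = 0.865923, PV = 2.944140
  t = 5.5000: CF_t = 3.400000, DF = 0.853547, PV = 2.902060
  t = 6.0000: CF_t = 3.400000, DF = 0.841347, PV = 2.860581
  t = 6.5000: CF_t = 3.400000, DF = 0.829322, PV = 2.819696
  t = 7.0000: CF_t = 3.400000, DF = 0.817469, PV = 2.779395
  t = 7.5000: CF_t = 3.400000, DF = 0.805785, PV = 2.739669
  t = 8.0000: CF_t = 3.400000, DF = 0.794268, PV = 2.700512
  t = 8.5000: CF_t = 3.400000, DF = 0.782916, PV = 2.661914
  t = 9.0000: CF_t = 3.400000, DF = 0.771726, PV = 2.623868
  t = 9.5000: CF_t = 3.400000, DF = 0.760696, PV = 2.586366
  t = 10.0000: CF_t = 103.400000, DF = 0.749823, PV = 77.531737
Price P = sum_t PV_t = 133.644443
Macaulay numerator sum_t t * PV_t:
  t * PV_t at t = 0.5000: 1.675702
  t * PV_t at t = 1.0000: 3.303504
  t * PV_t at t = 1.5000: 4.884431
  t * PV_t at t = 2.0000: 6.419493
  t * PV_t at t = 2.5000: 7.909676
  t * PV_t at t = 3.0000: 9.355949
  t * PV_t at t = 3.5000: 10.759265
  t * PV_t at t = 4.0000: 12.120555
  t * PV_t at t = 4.5000: 13.440733
  t * PV_t at t = 5.0000: 14.720698
  t * PV_t at t = 5.5000: 15.961329
  t * PV_t at t = 6.0000: 17.163488
  t * PV_t at t = 6.5000: 18.328022
  t * PV_t at t = 7.0000: 19.455762
  t * PV_t at t = 7.5000: 20.547520
  t * PV_t at t = 8.0000: 21.604095
  t * PV_t at t = 8.5000: 22.626270
  t * PV_t at t = 9.0000: 23.614813
  t * PV_t at t = 9.5000: 24.570475
  t * PV_t at t = 10.0000: 775.317365
Macaulay duration D = (sum_t t * PV_t) / P = 1043.779145 / 133.644443 = 7.810120

Answer: Macaulay duration = 7.8101 years


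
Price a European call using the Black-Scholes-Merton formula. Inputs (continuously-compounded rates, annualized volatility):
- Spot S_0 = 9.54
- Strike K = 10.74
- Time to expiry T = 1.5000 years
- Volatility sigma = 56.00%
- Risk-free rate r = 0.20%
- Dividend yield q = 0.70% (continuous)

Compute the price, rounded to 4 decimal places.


d1 = (ln(S/K) + (r - q + 0.5*sigma^2) * T) / (sigma * sqrt(T)) = 0.15924366
d2 = d1 - sigma * sqrt(T) = -0.52661347
exp(-rT) = 0.99700450; exp(-qT) = 0.98955493
C = S_0 * exp(-qT) * N(d1) - K * exp(-rT) * N(d2)
N(d1) = 0.56326154; N(d2) = 0.29923102
C = 9.5400 * 0.98955493 * 0.56326154 - 10.7400 * 0.99700450 * 0.29923102 = 2.1133

Answer: Price = 2.1133


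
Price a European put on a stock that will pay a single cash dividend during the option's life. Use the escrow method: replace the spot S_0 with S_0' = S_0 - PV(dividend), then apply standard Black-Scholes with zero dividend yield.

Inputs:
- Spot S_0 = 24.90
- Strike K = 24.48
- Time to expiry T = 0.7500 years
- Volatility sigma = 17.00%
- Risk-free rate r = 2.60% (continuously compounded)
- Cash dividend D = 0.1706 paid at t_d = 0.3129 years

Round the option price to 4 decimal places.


Answer: Price = 1.0972

Derivation:
PV(D) = D * exp(-r * t_d) = 0.1706 * 0.99189760 = 0.16921773
S_0' = S_0 - PV(D) = 24.9000 - 0.16921773 = 24.73078227
d1 = (ln(S_0'/K) + (r + sigma^2/2)*T) / (sigma*sqrt(T)) = 0.27529253
d2 = d1 - sigma*sqrt(T) = 0.12806822
exp(-rT) = 0.98068890
N(-d1) = 0.39154575; N(-d2) = 0.44904749
P = K * exp(-rT) * N(-d2) - S_0' * N(-d1) = 24.4800 * 0.98068890 * 0.44904749 - 24.73078227 * 0.39154575 = 1.0972


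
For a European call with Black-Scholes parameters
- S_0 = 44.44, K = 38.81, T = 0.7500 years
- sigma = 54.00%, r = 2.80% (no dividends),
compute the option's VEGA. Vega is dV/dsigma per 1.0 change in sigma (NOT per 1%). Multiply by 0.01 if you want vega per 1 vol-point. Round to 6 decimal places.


Answer: Vega = 13.063525

Derivation:
d1 = 0.5683949665; d2 = 0.1007412484
phi(d1) = 0.3394342723; exp(-qT) = 1.0000000000; exp(-rT) = 0.9792189646
Vega = S * exp(-qT) * phi(d1) * sqrt(T) = 44.4400 * 1.0000000000 * 0.3394342723 * 0.8660254038 = 13.063525


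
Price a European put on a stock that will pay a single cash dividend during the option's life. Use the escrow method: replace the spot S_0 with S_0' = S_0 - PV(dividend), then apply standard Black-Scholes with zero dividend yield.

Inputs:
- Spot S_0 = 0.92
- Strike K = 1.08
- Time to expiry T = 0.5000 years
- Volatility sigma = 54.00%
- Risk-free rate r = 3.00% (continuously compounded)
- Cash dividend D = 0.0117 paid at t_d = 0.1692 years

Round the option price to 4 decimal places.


PV(D) = D * exp(-r * t_d) = 0.0117 * 0.99493686 = 0.01164076
S_0' = S_0 - PV(D) = 0.9200 - 0.01164076 = 0.90835924
d1 = (ln(S_0'/K) + (r + sigma^2/2)*T) / (sigma*sqrt(T)) = -0.22306962
d2 = d1 - sigma*sqrt(T) = -0.60490728
exp(-rT) = 0.98511194
N(-d1) = 0.58825934; N(-d2) = 0.72737970
P = K * exp(-rT) * N(-d2) - S_0' * N(-d1) = 1.0800 * 0.98511194 * 0.72737970 - 0.90835924 * 0.58825934 = 0.2395

Answer: Price = 0.2395


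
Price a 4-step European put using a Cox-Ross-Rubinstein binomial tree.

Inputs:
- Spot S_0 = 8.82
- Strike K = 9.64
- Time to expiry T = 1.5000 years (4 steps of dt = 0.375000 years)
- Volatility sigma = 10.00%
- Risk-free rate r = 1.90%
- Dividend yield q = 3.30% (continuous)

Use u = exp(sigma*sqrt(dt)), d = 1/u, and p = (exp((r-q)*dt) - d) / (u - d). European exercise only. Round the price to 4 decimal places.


dt = T/N = 0.375000
u = exp(sigma*sqrt(dt)) = 1.063151; d = 1/u = 0.940600
p = (exp((r-q)*dt) - d) / (u - d) = 0.441968
Discount per step: exp(-r*dt) = 0.992900
Stock lattice S(k, i) with i counting down-moves:
  k=0: S(0,0) = 8.8200
  k=1: S(1,0) = 9.3770; S(1,1) = 8.2961
  k=2: S(2,0) = 9.9692; S(2,1) = 8.8200; S(2,2) = 7.8033
  k=3: S(3,0) = 10.5987; S(3,1) = 9.3770; S(3,2) = 8.2961; S(3,3) = 7.3398
  k=4: S(4,0) = 11.2680; S(4,1) = 9.9692; S(4,2) = 8.8200; S(4,3) = 7.8033; S(4,4) = 6.9038
Terminal payoffs V(N, i) = max(K - S_T, 0):
  V(4,0) = 0.000000; V(4,1) = 0.000000; V(4,2) = 0.820000; V(4,3) = 1.836695; V(4,4) = 2.736194
Backward induction: V(k, i) = exp(-r*dt) * [p * V(k+1, i) + (1-p) * V(k+1, i+1)].
  V(3,0) = exp(-r*dt) * [p*0.000000 + (1-p)*0.000000] = 0.000000
  V(3,1) = exp(-r*dt) * [p*0.000000 + (1-p)*0.820000] = 0.454337
  V(3,2) = exp(-r*dt) * [p*0.820000 + (1-p)*1.836695] = 1.377498
  V(3,3) = exp(-r*dt) * [p*1.836695 + (1-p)*2.736194] = 2.322040
  V(2,0) = exp(-r*dt) * [p*0.000000 + (1-p)*0.454337] = 0.251734
  V(2,1) = exp(-r*dt) * [p*0.454337 + (1-p)*1.377498] = 0.962607
  V(2,2) = exp(-r*dt) * [p*1.377498 + (1-p)*2.322040] = 1.891060
  V(1,0) = exp(-r*dt) * [p*0.251734 + (1-p)*0.962607] = 0.643820
  V(1,1) = exp(-r*dt) * [p*0.962607 + (1-p)*1.891060] = 1.470201
  V(0,0) = exp(-r*dt) * [p*0.643820 + (1-p)*1.470201] = 1.097122

Answer: Price = V(0,0) = 1.0971


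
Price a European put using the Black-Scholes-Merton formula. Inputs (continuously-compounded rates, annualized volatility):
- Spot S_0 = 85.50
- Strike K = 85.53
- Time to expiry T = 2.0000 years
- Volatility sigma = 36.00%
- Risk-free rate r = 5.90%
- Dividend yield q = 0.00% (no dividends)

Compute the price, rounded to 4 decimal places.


Answer: Price = 11.9032

Derivation:
d1 = (ln(S/K) + (r - q + 0.5*sigma^2) * T) / (sigma * sqrt(T)) = 0.48564326
d2 = d1 - sigma * sqrt(T) = -0.02347362
exp(-rT) = 0.88869605; exp(-qT) = 1.00000000
P = K * exp(-rT) * N(-d2) - S_0 * exp(-qT) * N(-d1)
N(-d1) = 0.31361006; N(-d2) = 0.50936376
P = 85.5300 * 0.88869605 * 0.50936376 - 85.5000 * 1.00000000 * 0.31361006 = 11.9032


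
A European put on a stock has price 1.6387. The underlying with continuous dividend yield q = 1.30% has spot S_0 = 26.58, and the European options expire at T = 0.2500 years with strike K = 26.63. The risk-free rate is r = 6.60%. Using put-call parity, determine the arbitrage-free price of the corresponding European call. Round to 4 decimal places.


Answer: Call price = 1.9382

Derivation:
Put-call parity: C - P = S_0 * exp(-qT) - K * exp(-rT).
S_0 * exp(-qT) = 26.5800 * 0.99675528 = 26.49375522
K * exp(-rT) = 26.6300 * 0.98363538 = 26.19421015
C = P + S*exp(-qT) - K*exp(-rT)
C = 1.6387 + 26.49375522 - 26.19421015 = 1.9382


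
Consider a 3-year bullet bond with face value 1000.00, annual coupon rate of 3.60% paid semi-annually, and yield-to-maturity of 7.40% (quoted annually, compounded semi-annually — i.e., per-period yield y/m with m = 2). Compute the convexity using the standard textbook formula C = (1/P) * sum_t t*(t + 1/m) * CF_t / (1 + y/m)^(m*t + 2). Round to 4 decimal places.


Coupon per period c = face * coupon_rate / m = 18.000000
Periods per year m = 2; per-period yield y/m = 0.037000
Number of cashflows N = 6
Cashflows (t years, CF_t, discount factor 1/(1+y/m)^(m*t), PV):
  t = 0.5000: CF_t = 18.000000, DF = 0.964320, PV = 17.357763
  t = 1.0000: CF_t = 18.000000, DF = 0.929913, PV = 16.738440
  t = 1.5000: CF_t = 18.000000, DF = 0.896734, PV = 16.141216
  t = 2.0000: CF_t = 18.000000, DF = 0.864739, PV = 15.565299
  t = 2.5000: CF_t = 18.000000, DF = 0.833885, PV = 15.009932
  t = 3.0000: CF_t = 1018.000000, DF = 0.804132, PV = 818.606596
Price P = sum_t PV_t = 899.419246
Convexity numerator sum_t t*(t + 1/m) * CF_t / (1+y/m)^(m*t + 2):
  t = 0.5000: term = 8.070608
  t = 1.0000: term = 23.347949
  t = 1.5000: term = 45.029796
  t = 2.0000: term = 72.371899
  t = 2.5000: term = 104.684522
  t = 3.0000: term = 7992.948706
Convexity = (1/P) * sum = 8246.453480 / 899.419246 = 9.168642

Answer: Convexity = 9.1686


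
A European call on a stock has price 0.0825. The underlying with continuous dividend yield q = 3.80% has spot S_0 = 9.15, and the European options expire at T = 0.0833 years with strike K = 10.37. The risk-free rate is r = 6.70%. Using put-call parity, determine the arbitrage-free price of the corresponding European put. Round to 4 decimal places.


Put-call parity: C - P = S_0 * exp(-qT) - K * exp(-rT).
S_0 * exp(-qT) = 9.1500 * 0.99683960 = 9.12108238
K * exp(-rT) = 10.3700 * 0.99443445 = 10.31228520
P = C - S*exp(-qT) + K*exp(-rT)
P = 0.0825 - 9.12108238 + 10.31228520 = 1.2737

Answer: Put price = 1.2737


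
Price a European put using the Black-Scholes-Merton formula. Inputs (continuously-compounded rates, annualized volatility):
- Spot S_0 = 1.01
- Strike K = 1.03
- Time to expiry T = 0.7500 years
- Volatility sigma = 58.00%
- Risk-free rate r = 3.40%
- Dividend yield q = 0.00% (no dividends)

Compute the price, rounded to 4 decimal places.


d1 = (ln(S/K) + (r - q + 0.5*sigma^2) * T) / (sigma * sqrt(T)) = 0.26287659
d2 = d1 - sigma * sqrt(T) = -0.23941814
exp(-rT) = 0.97482238; exp(-qT) = 1.00000000
P = K * exp(-rT) * N(-d2) - S_0 * exp(-qT) * N(-d1)
N(-d1) = 0.39632285; N(-d2) = 0.59460932
P = 1.0300 * 0.97482238 * 0.59460932 - 1.0100 * 1.00000000 * 0.39632285 = 0.1967

Answer: Price = 0.1967


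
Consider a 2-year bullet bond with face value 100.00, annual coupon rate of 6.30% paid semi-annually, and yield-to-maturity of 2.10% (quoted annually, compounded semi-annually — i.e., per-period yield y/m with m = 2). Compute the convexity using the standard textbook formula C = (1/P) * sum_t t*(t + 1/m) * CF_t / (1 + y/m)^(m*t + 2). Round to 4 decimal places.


Answer: Convexity = 4.6166

Derivation:
Coupon per period c = face * coupon_rate / m = 3.150000
Periods per year m = 2; per-period yield y/m = 0.010500
Number of cashflows N = 4
Cashflows (t years, CF_t, discount factor 1/(1+y/m)^(m*t), PV):
  t = 0.5000: CF_t = 3.150000, DF = 0.989609, PV = 3.117269
  t = 1.0000: CF_t = 3.150000, DF = 0.979326, PV = 3.084877
  t = 1.5000: CF_t = 3.150000, DF = 0.969150, PV = 3.052823
  t = 2.0000: CF_t = 103.150000, DF = 0.959080, PV = 98.929078
Price P = sum_t PV_t = 108.184047
Convexity numerator sum_t t*(t + 1/m) * CF_t / (1+y/m)^(m*t + 2):
  t = 0.5000: term = 1.526411
  t = 1.0000: term = 4.531652
  t = 1.5000: term = 8.969128
  t = 2.0000: term = 484.419179
Convexity = (1/P) * sum = 499.446371 / 108.184047 = 4.616636


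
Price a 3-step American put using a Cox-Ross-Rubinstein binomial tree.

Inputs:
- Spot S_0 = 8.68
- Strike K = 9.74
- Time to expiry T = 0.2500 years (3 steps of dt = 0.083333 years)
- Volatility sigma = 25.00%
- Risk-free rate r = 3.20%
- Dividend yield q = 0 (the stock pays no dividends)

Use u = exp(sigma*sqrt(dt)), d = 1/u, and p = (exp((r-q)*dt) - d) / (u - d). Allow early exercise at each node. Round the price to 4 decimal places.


dt = T/N = 0.083333
u = exp(sigma*sqrt(dt)) = 1.074837; d = 1/u = 0.930374
p = (exp((r-q)*dt) - d) / (u - d) = 0.500449
Discount per step: exp(-r*dt) = 0.997337
Stock lattice S(k, i) with i counting down-moves:
  k=0: S(0,0) = 8.6800
  k=1: S(1,0) = 9.3296; S(1,1) = 8.0756
  k=2: S(2,0) = 10.0278; S(2,1) = 8.6800; S(2,2) = 7.5134
  k=3: S(3,0) = 10.7782; S(3,1) = 9.3296; S(3,2) = 8.0756; S(3,3) = 6.9902
Terminal payoffs V(N, i) = max(K - S_T, 0):
  V(3,0) = 0.000000; V(3,1) = 0.410417; V(3,2) = 1.664355; V(3,3) = 2.749758
Backward induction: V(k, i) = exp(-r*dt) * [p * V(k+1, i) + (1-p) * V(k+1, i+1)]; then take max(V_cont, immediate exercise) for American.
  V(2,0) = exp(-r*dt) * [p*0.000000 + (1-p)*0.410417] = 0.204478; exercise = 0.000000; V(2,0) = max -> 0.204478
  V(2,1) = exp(-r*dt) * [p*0.410417 + (1-p)*1.664355] = 1.034061; exercise = 1.060000; V(2,1) = max -> 1.060000
  V(2,2) = exp(-r*dt) * [p*1.664355 + (1-p)*2.749758] = 2.200692; exercise = 2.226631; V(2,2) = max -> 2.226631
  V(1,0) = exp(-r*dt) * [p*0.204478 + (1-p)*1.060000] = 0.630172; exercise = 0.410417; V(1,0) = max -> 0.630172
  V(1,1) = exp(-r*dt) * [p*1.060000 + (1-p)*2.226631] = 1.638416; exercise = 1.664355; V(1,1) = max -> 1.664355
  V(0,0) = exp(-r*dt) * [p*0.630172 + (1-p)*1.664355] = 1.143745; exercise = 1.060000; V(0,0) = max -> 1.143745

Answer: Price = V(0,0) = 1.1437


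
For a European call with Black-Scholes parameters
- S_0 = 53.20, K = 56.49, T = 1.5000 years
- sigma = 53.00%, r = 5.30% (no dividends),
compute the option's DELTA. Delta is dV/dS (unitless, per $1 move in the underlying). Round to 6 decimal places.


d1 = 0.3545902380; d2 = -0.2945245438
phi(d1) = 0.3746340292; exp(-qT) = 1.0000000000; exp(-rT) = 0.9235780200
N(d1) = 0.6385517048
Delta = exp(-qT) * N(d1) = 1.0000000000 * 0.6385517048 = 0.638552

Answer: Delta = 0.638552


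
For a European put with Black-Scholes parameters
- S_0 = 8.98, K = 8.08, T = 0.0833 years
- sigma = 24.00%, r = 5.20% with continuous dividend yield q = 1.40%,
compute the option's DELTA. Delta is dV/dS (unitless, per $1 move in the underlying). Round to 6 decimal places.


Answer: Delta = -0.054188

Derivation:
d1 = 1.6049571187; d2 = 1.5356889442
phi(d1) = 0.1100432059; exp(-qT) = 0.9988344797; exp(-rT) = 0.9956777678
N(-d1) = 0.0542516210
Delta = -exp(-qT) * N(-d1) = -0.9988344797 * 0.0542516210 = -0.054188


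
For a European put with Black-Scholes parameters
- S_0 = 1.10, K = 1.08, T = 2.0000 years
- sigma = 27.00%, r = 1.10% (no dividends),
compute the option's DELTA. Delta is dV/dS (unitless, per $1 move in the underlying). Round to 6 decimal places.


Answer: Delta = -0.383390

Derivation:
d1 = 0.2965897552; d2 = -0.0852479066
phi(d1) = 0.3817759829; exp(-qT) = 1.0000000000; exp(-rT) = 0.9782402351
N(-d1) = 0.3833898666
Delta = -exp(-qT) * N(-d1) = -1.0000000000 * 0.3833898666 = -0.383390


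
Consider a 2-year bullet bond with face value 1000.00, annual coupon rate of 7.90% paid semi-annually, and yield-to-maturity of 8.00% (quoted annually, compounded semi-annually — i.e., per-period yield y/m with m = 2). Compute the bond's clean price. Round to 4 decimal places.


Coupon per period c = face * coupon_rate / m = 39.500000
Periods per year m = 2; per-period yield y/m = 0.040000
Number of cashflows N = 4
Cashflows (t years, CF_t, discount factor 1/(1+y/m)^(m*t), PV):
  t = 0.5000: CF_t = 39.500000, DF = 0.961538, PV = 37.980769
  t = 1.0000: CF_t = 39.500000, DF = 0.924556, PV = 36.519970
  t = 1.5000: CF_t = 39.500000, DF = 0.888996, PV = 35.115356
  t = 2.0000: CF_t = 1039.500000, DF = 0.854804, PV = 888.568957
Price P = sum_t PV_t = 998.185052

Answer: Price = 998.1851


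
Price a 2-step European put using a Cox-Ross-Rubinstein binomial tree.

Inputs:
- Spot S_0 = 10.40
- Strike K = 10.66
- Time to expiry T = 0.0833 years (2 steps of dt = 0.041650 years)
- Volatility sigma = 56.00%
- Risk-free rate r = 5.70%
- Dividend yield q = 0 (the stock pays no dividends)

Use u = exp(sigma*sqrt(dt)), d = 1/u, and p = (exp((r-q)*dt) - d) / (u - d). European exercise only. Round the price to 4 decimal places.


Answer: Price = V(0,0) = 0.7666

Derivation:
dt = T/N = 0.041650
u = exp(sigma*sqrt(dt)) = 1.121073; d = 1/u = 0.892002
p = (exp((r-q)*dt) - d) / (u - d) = 0.481836
Discount per step: exp(-r*dt) = 0.997629
Stock lattice S(k, i) with i counting down-moves:
  k=0: S(0,0) = 10.4000
  k=1: S(1,0) = 11.6592; S(1,1) = 9.2768
  k=2: S(2,0) = 13.0708; S(2,1) = 10.4000; S(2,2) = 8.2749
Terminal payoffs V(N, i) = max(K - S_T, 0):
  V(2,0) = 0.000000; V(2,1) = 0.260000; V(2,2) = 2.385053
Backward induction: V(k, i) = exp(-r*dt) * [p * V(k+1, i) + (1-p) * V(k+1, i+1)].
  V(1,0) = exp(-r*dt) * [p*0.000000 + (1-p)*0.260000] = 0.134403
  V(1,1) = exp(-r*dt) * [p*0.260000 + (1-p)*2.385053] = 1.357900
  V(0,0) = exp(-r*dt) * [p*0.134403 + (1-p)*1.357900] = 0.766554


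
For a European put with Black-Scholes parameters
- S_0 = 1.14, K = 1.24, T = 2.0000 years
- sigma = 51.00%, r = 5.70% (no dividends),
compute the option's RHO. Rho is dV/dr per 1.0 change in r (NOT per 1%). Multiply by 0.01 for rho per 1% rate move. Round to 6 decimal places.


d1 = 0.4021037343; d2 = -0.3191451825
phi(d1) = 0.3679595594; exp(-qT) = 1.0000000000; exp(-rT) = 0.8922579559
N(-d2) = 0.6251917885
Rho = -K*T*exp(-rT)*N(-d2) = -1.2400 * 2.0000 * 0.8922579559 * 0.6251917885 = -1.383424

Answer: Rho = -1.383424


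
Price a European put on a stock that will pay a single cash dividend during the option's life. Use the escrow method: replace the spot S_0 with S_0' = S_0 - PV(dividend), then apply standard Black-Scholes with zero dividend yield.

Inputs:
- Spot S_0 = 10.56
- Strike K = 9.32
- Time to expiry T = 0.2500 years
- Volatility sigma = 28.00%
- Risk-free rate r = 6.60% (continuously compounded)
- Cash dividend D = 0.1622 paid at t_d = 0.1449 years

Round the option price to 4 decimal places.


PV(D) = D * exp(-r * t_d) = 0.1622 * 0.99048218 = 0.16065621
S_0' = S_0 - PV(D) = 10.5600 - 0.16065621 = 10.39934379
d1 = (ln(S_0'/K) + (r + sigma^2/2)*T) / (sigma*sqrt(T)) = 0.97057199
d2 = d1 - sigma*sqrt(T) = 0.83057199
exp(-rT) = 0.98363538
N(-d1) = 0.16588073; N(-d2) = 0.20310773
P = K * exp(-rT) * N(-d2) - S_0' * N(-d1) = 9.3200 * 0.98363538 * 0.20310773 - 10.39934379 * 0.16588073 = 0.1369

Answer: Price = 0.1369


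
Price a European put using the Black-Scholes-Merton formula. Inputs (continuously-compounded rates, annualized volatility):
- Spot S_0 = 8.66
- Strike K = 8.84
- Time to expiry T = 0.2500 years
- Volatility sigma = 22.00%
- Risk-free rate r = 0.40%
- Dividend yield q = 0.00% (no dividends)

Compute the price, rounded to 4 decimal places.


d1 = (ln(S/K) + (r - q + 0.5*sigma^2) * T) / (sigma * sqrt(T)) = -0.12292867
d2 = d1 - sigma * sqrt(T) = -0.23292867
exp(-rT) = 0.99900050; exp(-qT) = 1.00000000
P = K * exp(-rT) * N(-d2) - S_0 * exp(-qT) * N(-d1)
N(-d1) = 0.54891821; N(-d2) = 0.59209160
P = 8.8400 * 0.99900050 * 0.59209160 - 8.6600 * 1.00000000 * 0.54891821 = 0.4752

Answer: Price = 0.4752


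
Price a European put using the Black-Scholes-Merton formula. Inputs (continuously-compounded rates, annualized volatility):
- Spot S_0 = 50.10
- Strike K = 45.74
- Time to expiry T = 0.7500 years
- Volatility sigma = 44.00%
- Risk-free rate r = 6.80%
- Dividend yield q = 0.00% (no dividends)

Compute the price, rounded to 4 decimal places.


d1 = (ln(S/K) + (r - q + 0.5*sigma^2) * T) / (sigma * sqrt(T)) = 0.56330444
d2 = d1 - sigma * sqrt(T) = 0.18225326
exp(-rT) = 0.95027867; exp(-qT) = 1.00000000
P = K * exp(-rT) * N(-d2) - S_0 * exp(-qT) * N(-d1)
N(-d1) = 0.28661380; N(-d2) = 0.42769199
P = 45.7400 * 0.95027867 * 0.42769199 - 50.1000 * 1.00000000 * 0.28661380 = 4.2306

Answer: Price = 4.2306


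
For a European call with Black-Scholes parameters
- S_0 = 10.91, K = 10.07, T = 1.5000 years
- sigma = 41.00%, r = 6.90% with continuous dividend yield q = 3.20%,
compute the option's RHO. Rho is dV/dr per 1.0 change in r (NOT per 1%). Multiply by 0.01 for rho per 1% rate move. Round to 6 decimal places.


Answer: Rho = 6.913175

Derivation:
d1 = 0.5211520299; d2 = 0.0190066327
phi(d1) = 0.3482835778; exp(-qT) = 0.9531337871; exp(-rT) = 0.9016760227
N(d2) = 0.5075820929
Rho = K*T*exp(-rT)*N(d2) = 10.0700 * 1.5000 * 0.9016760227 * 0.5075820929 = 6.913175


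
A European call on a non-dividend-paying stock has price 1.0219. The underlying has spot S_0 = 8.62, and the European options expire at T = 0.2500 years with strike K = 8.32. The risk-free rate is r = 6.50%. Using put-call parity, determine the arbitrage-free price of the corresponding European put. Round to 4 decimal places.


Answer: Put price = 0.5878

Derivation:
Put-call parity: C - P = S_0 * exp(-qT) - K * exp(-rT).
S_0 * exp(-qT) = 8.6200 * 1.00000000 = 8.62000000
K * exp(-rT) = 8.3200 * 0.98388132 = 8.18589257
P = C - S*exp(-qT) + K*exp(-rT)
P = 1.0219 - 8.62000000 + 8.18589257 = 0.5878


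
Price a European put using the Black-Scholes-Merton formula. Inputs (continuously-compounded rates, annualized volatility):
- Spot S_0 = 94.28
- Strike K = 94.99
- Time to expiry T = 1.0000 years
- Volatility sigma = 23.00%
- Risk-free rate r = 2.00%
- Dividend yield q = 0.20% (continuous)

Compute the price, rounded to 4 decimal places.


Answer: Price = 8.0872

Derivation:
d1 = (ln(S/K) + (r - q + 0.5*sigma^2) * T) / (sigma * sqrt(T)) = 0.16064111
d2 = d1 - sigma * sqrt(T) = -0.06935889
exp(-rT) = 0.98019867; exp(-qT) = 0.99800200
P = K * exp(-rT) * N(-d2) - S_0 * exp(-qT) * N(-d1)
N(-d1) = 0.43618804; N(-d2) = 0.52764802
P = 94.9900 * 0.98019867 * 0.52764802 - 94.2800 * 0.99800200 * 0.43618804 = 8.0872


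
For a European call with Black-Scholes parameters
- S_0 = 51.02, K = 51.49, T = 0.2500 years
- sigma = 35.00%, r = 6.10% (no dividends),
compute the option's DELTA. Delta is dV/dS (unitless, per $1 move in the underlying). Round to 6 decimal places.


Answer: Delta = 0.548647

Derivation:
d1 = 0.1222434209; d2 = -0.0527565791
phi(d1) = 0.3959726007; exp(-qT) = 1.0000000000; exp(-rT) = 0.9848656924
N(d1) = 0.5486468803
Delta = exp(-qT) * N(d1) = 1.0000000000 * 0.5486468803 = 0.548647


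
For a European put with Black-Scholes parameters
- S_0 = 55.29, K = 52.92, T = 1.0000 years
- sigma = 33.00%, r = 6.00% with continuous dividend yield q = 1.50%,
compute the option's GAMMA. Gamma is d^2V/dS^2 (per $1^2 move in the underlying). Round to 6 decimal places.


Answer: Gamma = 0.019602

Derivation:
d1 = 0.4341233973; d2 = 0.1041233973
phi(d1) = 0.3630661989; exp(-qT) = 0.9851119396; exp(-rT) = 0.9417645336
Gamma = exp(-qT) * phi(d1) / (S * sigma * sqrt(T)) = 0.9851119396 * 0.3630661989 / (55.2900 * 0.3300 * 1.0000000000) = 0.019602


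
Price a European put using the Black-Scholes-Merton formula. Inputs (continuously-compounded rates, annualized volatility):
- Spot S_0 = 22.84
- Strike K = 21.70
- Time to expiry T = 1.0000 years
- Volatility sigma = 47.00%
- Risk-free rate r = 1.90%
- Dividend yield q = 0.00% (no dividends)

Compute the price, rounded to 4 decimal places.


d1 = (ln(S/K) + (r - q + 0.5*sigma^2) * T) / (sigma * sqrt(T)) = 0.38436409
d2 = d1 - sigma * sqrt(T) = -0.08563591
exp(-rT) = 0.98117936; exp(-qT) = 1.00000000
P = K * exp(-rT) * N(-d2) - S_0 * exp(-qT) * N(-d1)
N(-d1) = 0.35035430; N(-d2) = 0.53412207
P = 21.7000 * 0.98117936 * 0.53412207 - 22.8400 * 1.00000000 * 0.35035430 = 3.3702

Answer: Price = 3.3702


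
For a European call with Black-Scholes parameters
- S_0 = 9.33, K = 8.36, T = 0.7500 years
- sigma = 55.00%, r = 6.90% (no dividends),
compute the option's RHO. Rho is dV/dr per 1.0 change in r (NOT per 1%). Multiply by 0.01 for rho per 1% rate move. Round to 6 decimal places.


Answer: Rho = 3.216287

Derivation:
d1 = 0.5772748730; d2 = 0.1009609010
phi(d1) = 0.3377120490; exp(-qT) = 1.0000000000; exp(-rT) = 0.9495662287
N(d2) = 0.5402092510
Rho = K*T*exp(-rT)*N(d2) = 8.3600 * 0.7500 * 0.9495662287 * 0.5402092510 = 3.216287


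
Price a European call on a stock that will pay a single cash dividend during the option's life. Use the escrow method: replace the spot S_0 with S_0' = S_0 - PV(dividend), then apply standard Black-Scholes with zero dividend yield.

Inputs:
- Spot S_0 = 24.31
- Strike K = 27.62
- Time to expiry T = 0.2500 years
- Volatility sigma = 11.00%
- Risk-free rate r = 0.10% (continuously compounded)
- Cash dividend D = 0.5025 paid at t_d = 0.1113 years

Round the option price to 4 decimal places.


PV(D) = D * exp(-r * t_d) = 0.5025 * 0.99988871 = 0.50244407
S_0' = S_0 - PV(D) = 24.3100 - 0.50244407 = 23.80755593
d1 = (ln(S_0'/K) + (r + sigma^2/2)*T) / (sigma*sqrt(T)) = -2.66862985
d2 = d1 - sigma*sqrt(T) = -2.72362985
exp(-rT) = 0.99975003
N(d1) = 0.00380807; N(d2) = 0.00322844
C = S_0' * N(d1) - K * exp(-rT) * N(d2) = 23.80755593 * 0.00380807 - 27.6200 * 0.99975003 * 0.00322844 = 0.0015

Answer: Price = 0.0015


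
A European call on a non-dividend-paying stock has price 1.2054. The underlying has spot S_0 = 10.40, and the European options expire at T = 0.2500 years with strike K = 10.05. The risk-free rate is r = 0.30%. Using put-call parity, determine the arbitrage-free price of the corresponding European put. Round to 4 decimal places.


Answer: Put price = 0.8479

Derivation:
Put-call parity: C - P = S_0 * exp(-qT) - K * exp(-rT).
S_0 * exp(-qT) = 10.4000 * 1.00000000 = 10.40000000
K * exp(-rT) = 10.0500 * 0.99925028 = 10.04246533
P = C - S*exp(-qT) + K*exp(-rT)
P = 1.2054 - 10.40000000 + 10.04246533 = 0.8479


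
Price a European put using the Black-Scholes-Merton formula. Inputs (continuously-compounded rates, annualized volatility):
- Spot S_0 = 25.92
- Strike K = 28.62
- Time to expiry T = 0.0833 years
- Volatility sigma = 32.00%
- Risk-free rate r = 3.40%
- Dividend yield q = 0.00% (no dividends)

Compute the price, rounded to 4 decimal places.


d1 = (ln(S/K) + (r - q + 0.5*sigma^2) * T) / (sigma * sqrt(T)) = -0.99606071
d2 = d1 - sigma * sqrt(T) = -1.08841827
exp(-rT) = 0.99717181; exp(-qT) = 1.00000000
P = K * exp(-rT) * N(-d2) - S_0 * exp(-qT) * N(-d1)
N(-d1) = 0.84038968; N(-d2) = 0.86179475
P = 28.6200 * 0.99717181 * 0.86179475 - 25.9200 * 1.00000000 * 0.84038968 = 2.8119

Answer: Price = 2.8119


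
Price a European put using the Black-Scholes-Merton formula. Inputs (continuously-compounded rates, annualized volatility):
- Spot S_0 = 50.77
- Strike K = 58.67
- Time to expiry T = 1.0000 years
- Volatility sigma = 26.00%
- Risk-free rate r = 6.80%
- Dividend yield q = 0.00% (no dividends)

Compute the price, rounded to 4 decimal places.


Answer: Price = 7.7159

Derivation:
d1 = (ln(S/K) + (r - q + 0.5*sigma^2) * T) / (sigma * sqrt(T)) = -0.16470344
d2 = d1 - sigma * sqrt(T) = -0.42470344
exp(-rT) = 0.93426047; exp(-qT) = 1.00000000
P = K * exp(-rT) * N(-d2) - S_0 * exp(-qT) * N(-d1)
N(-d1) = 0.56541129; N(-d2) = 0.66447356
P = 58.6700 * 0.93426047 * 0.66447356 - 50.7700 * 1.00000000 * 0.56541129 = 7.7159


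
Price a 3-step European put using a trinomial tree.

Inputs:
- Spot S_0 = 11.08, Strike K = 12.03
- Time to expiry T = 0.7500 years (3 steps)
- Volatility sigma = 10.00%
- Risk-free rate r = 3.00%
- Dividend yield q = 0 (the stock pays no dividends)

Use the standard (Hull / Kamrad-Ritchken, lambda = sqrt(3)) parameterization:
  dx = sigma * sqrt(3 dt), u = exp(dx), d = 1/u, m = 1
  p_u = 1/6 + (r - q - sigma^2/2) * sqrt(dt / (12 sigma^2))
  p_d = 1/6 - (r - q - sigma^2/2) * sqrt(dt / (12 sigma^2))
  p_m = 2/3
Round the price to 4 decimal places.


dt = T/N = 0.250000; dx = sigma*sqrt(3*dt) = 0.086603
u = exp(dx) = 1.090463; d = 1/u = 0.917042
p_u = 0.202751, p_m = 0.666667, p_d = 0.130582
Discount per step: exp(-r*dt) = 0.992528
Stock lattice S(k, j) with j the centered position index:
  k=0: S(0,+0) = 11.0800
  k=1: S(1,-1) = 10.1608; S(1,+0) = 11.0800; S(1,+1) = 12.0823
  k=2: S(2,-2) = 9.3179; S(2,-1) = 10.1608; S(2,+0) = 11.0800; S(2,+1) = 12.0823; S(2,+2) = 13.1753
  k=3: S(3,-3) = 8.5449; S(3,-2) = 9.3179; S(3,-1) = 10.1608; S(3,+0) = 11.0800; S(3,+1) = 12.0823; S(3,+2) = 13.1753; S(3,+3) = 14.3672
Terminal payoffs V(N, j) = max(K - S_T, 0):
  V(3,-3) = 3.485105; V(3,-2) = 2.712106; V(3,-1) = 1.869180; V(3,+0) = 0.950000; V(3,+1) = 0.000000; V(3,+2) = 0.000000; V(3,+3) = 0.000000
Backward induction: V(k, j) = exp(-r*dt) * [p_u * V(k+1, j+1) + p_m * V(k+1, j) + p_d * V(k+1, j-1)]
  V(2,-2) = exp(-r*dt) * [p_u*1.869180 + p_m*2.712106 + p_d*3.485105] = 2.622400
  V(2,-1) = exp(-r*dt) * [p_u*0.950000 + p_m*1.869180 + p_d*2.712106] = 1.779490
  V(2,+0) = exp(-r*dt) * [p_u*0.000000 + p_m*0.950000 + p_d*1.869180] = 0.870859
  V(2,+1) = exp(-r*dt) * [p_u*0.000000 + p_m*0.000000 + p_d*0.950000] = 0.123126
  V(2,+2) = exp(-r*dt) * [p_u*0.000000 + p_m*0.000000 + p_d*0.000000] = 0.000000
  V(1,-1) = exp(-r*dt) * [p_u*0.870859 + p_m*1.779490 + p_d*2.622400] = 1.692591
  V(1,+0) = exp(-r*dt) * [p_u*0.123126 + p_m*0.870859 + p_d*1.779490] = 0.831646
  V(1,+1) = exp(-r*dt) * [p_u*0.000000 + p_m*0.123126 + p_d*0.870859] = 0.194340
  V(0,+0) = exp(-r*dt) * [p_u*0.194340 + p_m*0.831646 + p_d*1.692591] = 0.808767

Answer: Price = V(0,0) = 0.8088


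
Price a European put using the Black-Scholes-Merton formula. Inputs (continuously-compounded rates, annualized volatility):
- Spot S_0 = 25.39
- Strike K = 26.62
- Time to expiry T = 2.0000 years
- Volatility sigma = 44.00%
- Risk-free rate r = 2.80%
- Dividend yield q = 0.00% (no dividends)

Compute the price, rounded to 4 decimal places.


Answer: Price = 6.0665

Derivation:
d1 = (ln(S/K) + (r - q + 0.5*sigma^2) * T) / (sigma * sqrt(T)) = 0.32509649
d2 = d1 - sigma * sqrt(T) = -0.29715747
exp(-rT) = 0.94553914; exp(-qT) = 1.00000000
P = K * exp(-rT) * N(-d2) - S_0 * exp(-qT) * N(-d1)
N(-d1) = 0.37255402; N(-d2) = 0.61682686
P = 26.6200 * 0.94553914 * 0.61682686 - 25.3900 * 1.00000000 * 0.37255402 = 6.0665


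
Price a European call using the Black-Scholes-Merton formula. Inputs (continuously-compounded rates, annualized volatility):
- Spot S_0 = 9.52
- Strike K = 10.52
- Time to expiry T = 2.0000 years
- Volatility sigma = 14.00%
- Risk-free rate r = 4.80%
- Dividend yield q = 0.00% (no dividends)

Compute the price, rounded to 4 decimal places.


d1 = (ln(S/K) + (r - q + 0.5*sigma^2) * T) / (sigma * sqrt(T)) = 0.07938103
d2 = d1 - sigma * sqrt(T) = -0.11860887
exp(-rT) = 0.90846402; exp(-qT) = 1.00000000
C = S_0 * exp(-qT) * N(d1) - K * exp(-rT) * N(d2)
N(d1) = 0.53163522; N(d2) = 0.45279262
C = 9.5200 * 1.00000000 * 0.53163522 - 10.5200 * 0.90846402 * 0.45279262 = 0.7338

Answer: Price = 0.7338


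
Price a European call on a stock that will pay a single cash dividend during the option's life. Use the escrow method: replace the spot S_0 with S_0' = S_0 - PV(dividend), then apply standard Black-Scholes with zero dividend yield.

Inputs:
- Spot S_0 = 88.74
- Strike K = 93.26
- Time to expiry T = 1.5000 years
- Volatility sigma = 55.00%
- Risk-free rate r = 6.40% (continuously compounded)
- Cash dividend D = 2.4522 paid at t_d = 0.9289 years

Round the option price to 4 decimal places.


PV(D) = D * exp(-r * t_d) = 2.4522 * 0.94228302 = 2.31066643
S_0' = S_0 - PV(D) = 88.7400 - 2.31066643 = 86.42933357
d1 = (ln(S_0'/K) + (r + sigma^2/2)*T) / (sigma*sqrt(T)) = 0.36640037
d2 = d1 - sigma*sqrt(T) = -0.30720931
exp(-rT) = 0.90846402
N(d1) = 0.64296683; N(d2) = 0.37934203
C = S_0' * N(d1) - K * exp(-rT) * N(d2) = 86.42933357 * 0.64296683 - 93.2600 * 0.90846402 * 0.37934203 = 23.4321

Answer: Price = 23.4321


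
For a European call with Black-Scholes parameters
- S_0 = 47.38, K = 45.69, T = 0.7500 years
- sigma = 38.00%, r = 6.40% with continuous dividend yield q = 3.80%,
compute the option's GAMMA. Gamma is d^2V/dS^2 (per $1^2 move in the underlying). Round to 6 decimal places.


d1 = 0.3341665167; d2 = 0.0050768632
phi(d1) = 0.3772783015; exp(-qT) = 0.9719022941; exp(-rT) = 0.9531337871
Gamma = exp(-qT) * phi(d1) / (S * sigma * sqrt(T)) = 0.9719022941 * 0.3772783015 / (47.3800 * 0.3800 * 0.8660254038) = 0.023517

Answer: Gamma = 0.023517


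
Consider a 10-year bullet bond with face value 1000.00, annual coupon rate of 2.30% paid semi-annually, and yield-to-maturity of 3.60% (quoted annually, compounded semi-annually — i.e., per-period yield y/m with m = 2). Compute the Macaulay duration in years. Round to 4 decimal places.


Coupon per period c = face * coupon_rate / m = 11.500000
Periods per year m = 2; per-period yield y/m = 0.018000
Number of cashflows N = 20
Cashflows (t years, CF_t, discount factor 1/(1+y/m)^(m*t), PV):
  t = 0.5000: CF_t = 11.500000, DF = 0.982318, PV = 11.296660
  t = 1.0000: CF_t = 11.500000, DF = 0.964949, PV = 11.096916
  t = 1.5000: CF_t = 11.500000, DF = 0.947887, PV = 10.900703
  t = 2.0000: CF_t = 11.500000, DF = 0.931127, PV = 10.707960
  t = 2.5000: CF_t = 11.500000, DF = 0.914663, PV = 10.518624
  t = 3.0000: CF_t = 11.500000, DF = 0.898490, PV = 10.332637
  t = 3.5000: CF_t = 11.500000, DF = 0.882603, PV = 10.149938
  t = 4.0000: CF_t = 11.500000, DF = 0.866997, PV = 9.970470
  t = 4.5000: CF_t = 11.500000, DF = 0.851667, PV = 9.794175
  t = 5.0000: CF_t = 11.500000, DF = 0.836608, PV = 9.620997
  t = 5.5000: CF_t = 11.500000, DF = 0.821816, PV = 9.450881
  t = 6.0000: CF_t = 11.500000, DF = 0.807285, PV = 9.283773
  t = 6.5000: CF_t = 11.500000, DF = 0.793010, PV = 9.119620
  t = 7.0000: CF_t = 11.500000, DF = 0.778989, PV = 8.958369
  t = 7.5000: CF_t = 11.500000, DF = 0.765215, PV = 8.799970
  t = 8.0000: CF_t = 11.500000, DF = 0.751684, PV = 8.644371
  t = 8.5000: CF_t = 11.500000, DF = 0.738393, PV = 8.491523
  t = 9.0000: CF_t = 11.500000, DF = 0.725337, PV = 8.341379
  t = 9.5000: CF_t = 11.500000, DF = 0.712512, PV = 8.193889
  t = 10.0000: CF_t = 1011.500000, DF = 0.699914, PV = 707.962619
Price P = sum_t PV_t = 891.635471
Macaulay numerator sum_t t * PV_t:
  t * PV_t at t = 0.5000: 5.648330
  t * PV_t at t = 1.0000: 11.096916
  t * PV_t at t = 1.5000: 16.351054
  t * PV_t at t = 2.0000: 21.415919
  t * PV_t at t = 2.5000: 26.296561
  t * PV_t at t = 3.0000: 30.997911
  t * PV_t at t = 3.5000: 35.524783
  t * PV_t at t = 4.0000: 39.881879
  t * PV_t at t = 4.5000: 44.073785
  t * PV_t at t = 5.0000: 48.104983
  t * PV_t at t = 5.5000: 51.979844
  t * PV_t at t = 6.0000: 55.702637
  t * PV_t at t = 6.5000: 59.277528
  t * PV_t at t = 7.0000: 62.708583
  t * PV_t at t = 7.5000: 65.999772
  t * PV_t at t = 8.0000: 69.154967
  t * PV_t at t = 8.5000: 72.177950
  t * PV_t at t = 9.0000: 75.072408
  t * PV_t at t = 9.5000: 77.841942
  t * PV_t at t = 10.0000: 7079.626188
Macaulay duration D = (sum_t t * PV_t) / P = 7948.933941 / 891.635471 = 8.915004

Answer: Macaulay duration = 8.9150 years
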